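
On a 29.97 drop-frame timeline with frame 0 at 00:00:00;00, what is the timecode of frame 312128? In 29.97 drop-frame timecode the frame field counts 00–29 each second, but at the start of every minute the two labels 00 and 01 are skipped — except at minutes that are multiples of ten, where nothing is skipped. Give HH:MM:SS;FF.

02:53:34;20

Ten DF minutes hold 17982 frames, so frame 312128 lies in block 17 (frames 305694–323675) with 6434 frames into that block.
The block's first minute is 1800 frames and the rest 1798 each; 6434 frames reaches minute 3, so 17 × 18 + 3 × 2 = 312 labels have been skipped so far.
Adding those back, label number 312128 + 312 = 312440 at 30 labels/s is 10414 s + 20 f = 2 h 53 min 34 s frame 20, i.e. 02:53:34;20.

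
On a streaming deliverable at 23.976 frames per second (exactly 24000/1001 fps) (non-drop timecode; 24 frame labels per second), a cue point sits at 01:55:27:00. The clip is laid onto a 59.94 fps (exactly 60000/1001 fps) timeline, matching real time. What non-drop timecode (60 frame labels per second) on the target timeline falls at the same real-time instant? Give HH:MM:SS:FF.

Source frame index: (1×3600 + 55×60 + 27) × 24 + 0 = 166248.
Real time: 166248 / (24000/1001) = 6933927/1000 s.
Target frame: (6933927/1000) × (60000/1001) = 415620.
At 60 labels/s: frame 415620 → 01:55:27:00.

01:55:27:00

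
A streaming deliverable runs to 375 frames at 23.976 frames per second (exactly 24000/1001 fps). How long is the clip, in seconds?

15.640625 seconds

Running time = 375 / (24000/1001) = 15.640625 s.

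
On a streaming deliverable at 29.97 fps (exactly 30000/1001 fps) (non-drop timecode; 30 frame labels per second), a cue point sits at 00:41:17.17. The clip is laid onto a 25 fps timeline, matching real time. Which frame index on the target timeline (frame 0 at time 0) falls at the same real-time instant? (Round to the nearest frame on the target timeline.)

Source frame index: (0×3600 + 41×60 + 17) × 30 + 17 = 74327.
Real time: 74327 / (30000/1001) = 74401327/30000 s.
Target frame: (74401327/30000) × (25) = 74401327/1200 ≈ 62001.106 → 62001.

frame 62001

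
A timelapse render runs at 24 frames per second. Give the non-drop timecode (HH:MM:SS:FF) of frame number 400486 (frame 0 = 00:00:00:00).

400486 ÷ 24 = 16686 full seconds, remainder 22 frames.
16686 s = 4 h 38 min 6 s.
Timecode: 04:38:06:22.

04:38:06:22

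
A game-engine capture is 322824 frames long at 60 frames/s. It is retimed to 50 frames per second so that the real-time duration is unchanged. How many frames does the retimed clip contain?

Target frames = source frames × (target rate / source rate) = 322824 × (50)/(60) = 322824 × 5/6 = 269020.

269020 frames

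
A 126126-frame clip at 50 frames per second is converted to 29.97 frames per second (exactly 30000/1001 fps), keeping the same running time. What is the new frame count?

75600 frames

Target frames = source frames × (target rate / source rate) = 126126 × (30000/1001)/(50) = 126126 × 600/1001 = 75600.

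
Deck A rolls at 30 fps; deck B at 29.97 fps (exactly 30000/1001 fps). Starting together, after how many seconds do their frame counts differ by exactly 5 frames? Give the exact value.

1001/6 seconds

The gap grows by |30000/1001 − 30| = 30/1001 frames per second.
Time for a 5-frame gap: 5 ÷ (30/1001) = 1001/6 s.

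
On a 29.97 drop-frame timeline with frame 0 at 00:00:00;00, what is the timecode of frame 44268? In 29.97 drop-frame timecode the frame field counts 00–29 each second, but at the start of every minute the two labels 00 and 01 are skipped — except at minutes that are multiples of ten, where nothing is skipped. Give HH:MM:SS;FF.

Ten DF minutes hold 17982 frames, so frame 44268 lies in block 2 (frames 35964–53945) with 8304 frames into that block.
The block's first minute is 1800 frames and the rest 1798 each; 8304 frames reaches minute 4, so 2 × 18 + 4 × 2 = 44 labels have been skipped so far.
Adding those back, label number 44268 + 44 = 44312 at 30 labels/s is 1477 s + 2 f = 0 h 24 min 37 s frame 2, i.e. 00:24:37;02.

00:24:37;02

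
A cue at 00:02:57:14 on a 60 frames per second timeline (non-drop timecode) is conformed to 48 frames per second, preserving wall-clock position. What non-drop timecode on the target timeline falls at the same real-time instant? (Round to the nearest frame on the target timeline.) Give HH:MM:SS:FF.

Source frame index: (0×3600 + 2×60 + 57) × 60 + 14 = 10634.
Real time: 10634 / (60) = 5317/30 s.
Target frame: (5317/30) × (48) = 42536/5 ≈ 8507.200 → 8507.
At 48 labels/s: frame 8507 → 00:02:57:11.

00:02:57:11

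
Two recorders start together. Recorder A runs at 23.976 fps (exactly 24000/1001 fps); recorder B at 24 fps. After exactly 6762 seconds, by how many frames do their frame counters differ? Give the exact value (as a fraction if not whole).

23184/143 frames

A emits 24000/1001 × 6762 = 23184000/143 frames; B emits 24 × 6762 = 162288.
Difference = 23184/143 frames (≈ 162.1259); B is ahead of A.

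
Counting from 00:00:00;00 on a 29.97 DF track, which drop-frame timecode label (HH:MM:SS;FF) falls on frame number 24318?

Ten DF minutes hold 17982 frames, so frame 24318 lies in block 1 (frames 17982–35963) with 6336 frames into that block.
The block's first minute is 1800 frames and the rest 1798 each; 6336 frames reaches minute 3, so 1 × 18 + 3 × 2 = 24 labels have been skipped so far.
Adding those back, label number 24318 + 24 = 24342 at 30 labels/s is 811 s + 12 f = 0 h 13 min 31 s frame 12, i.e. 00:13:31;12.

00:13:31;12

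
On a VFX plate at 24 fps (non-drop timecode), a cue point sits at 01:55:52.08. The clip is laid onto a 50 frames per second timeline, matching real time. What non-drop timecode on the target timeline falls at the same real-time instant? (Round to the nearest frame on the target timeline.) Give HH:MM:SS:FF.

01:55:52:17

Source frame index: (1×3600 + 55×60 + 52) × 24 + 8 = 166856.
Real time: 166856 / (24) = 20857/3 s.
Target frame: (20857/3) × (50) = 1042850/3 ≈ 347616.667 → 347617.
At 50 labels/s: frame 347617 → 01:55:52:17.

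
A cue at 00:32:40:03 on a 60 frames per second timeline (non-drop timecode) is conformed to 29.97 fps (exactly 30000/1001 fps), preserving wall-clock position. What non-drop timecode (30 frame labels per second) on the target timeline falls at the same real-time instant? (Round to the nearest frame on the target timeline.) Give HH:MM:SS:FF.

Source frame index: (0×3600 + 32×60 + 40) × 60 + 3 = 117603.
Real time: 117603 / (60) = 39201/20 s.
Target frame: (39201/20) × (30000/1001) = 58801500/1001 ≈ 58742.757 → 58743.
At 30 labels/s: frame 58743 → 00:32:38:03.

00:32:38:03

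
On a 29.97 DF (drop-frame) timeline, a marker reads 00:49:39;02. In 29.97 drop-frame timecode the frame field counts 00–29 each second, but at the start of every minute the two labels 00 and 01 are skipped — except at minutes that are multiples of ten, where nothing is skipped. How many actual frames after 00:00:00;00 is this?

89282

As if non-drop at 30 labels/s: (0 × 3600 + 49 × 60 + 39) × 30 + 2 = 89372.
Minute boundaries passed: 49; those not divisible by 10: 49 − 4 = 45; dropped labels = 2 × 45 = 90.
Actual frame index = 89372 − 90 = 89282.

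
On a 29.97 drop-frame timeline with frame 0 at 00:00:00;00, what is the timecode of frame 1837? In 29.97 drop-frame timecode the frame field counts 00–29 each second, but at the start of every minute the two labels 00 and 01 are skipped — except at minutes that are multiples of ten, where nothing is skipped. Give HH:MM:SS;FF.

00:01:01;09

Each 10-minute DF block holds 10 × 60 × 30 − 9 × 2 = 17982 frames. 1837 ÷ 17982 → 0 full blocks, remainder 1837.
Within the partial block the first minute is 1800 frames and each further minute 1798, so 1 further minute boundary passed. Total skipped labels = 18 × 0 + 2 × 1 = 2.
Non-drop label index = 1837 + 2 = 1839; at 30 labels/s that is 00:01:01:09, i.e. DF 00:01:01;09.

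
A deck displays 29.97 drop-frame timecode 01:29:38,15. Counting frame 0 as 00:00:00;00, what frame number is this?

161193

Complete 10-minute blocks: 8, each 17982 frames → 143856.
Remaining 9 whole minutes in the current block: 1800 + 8 × 1798 = 16184 frames.
Within the current minute: 38 × 30 + 15 − 2 = 1153 (labels ;00/;01 skipped at this minute). Total = 143856 + 16184 + 1153 = 161193.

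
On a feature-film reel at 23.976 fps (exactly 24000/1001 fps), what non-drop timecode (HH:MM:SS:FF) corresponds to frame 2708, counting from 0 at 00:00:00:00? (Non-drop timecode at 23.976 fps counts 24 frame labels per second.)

00:01:52:20

2708 ÷ 24 = 112 full seconds, remainder 20 frames.
112 s = 0 h 1 min 52 s.
Timecode: 00:01:52:20.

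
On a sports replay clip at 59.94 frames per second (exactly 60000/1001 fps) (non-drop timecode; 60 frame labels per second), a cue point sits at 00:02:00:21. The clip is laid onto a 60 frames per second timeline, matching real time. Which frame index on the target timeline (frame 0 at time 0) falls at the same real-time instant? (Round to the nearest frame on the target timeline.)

frame 7228

Source frame index: (0×3600 + 2×60 + 0) × 60 + 21 = 7221.
Real time: 7221 / (60000/1001) = 2409407/20000 s.
Target frame: (2409407/20000) × (60) = 7228221/1000 ≈ 7228.221 → 7228.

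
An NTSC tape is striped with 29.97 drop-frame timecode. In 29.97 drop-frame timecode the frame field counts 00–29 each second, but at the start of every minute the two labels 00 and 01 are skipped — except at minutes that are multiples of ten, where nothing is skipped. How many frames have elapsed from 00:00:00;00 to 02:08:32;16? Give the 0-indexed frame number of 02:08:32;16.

Complete 10-minute blocks: 12, each 17982 frames → 215784.
Remaining 8 whole minutes in the current block: 1800 + 7 × 1798 = 14386 frames.
Within the current minute: 32 × 30 + 16 − 2 = 974 (labels ;00/;01 skipped at this minute). Total = 215784 + 14386 + 974 = 231144.

231144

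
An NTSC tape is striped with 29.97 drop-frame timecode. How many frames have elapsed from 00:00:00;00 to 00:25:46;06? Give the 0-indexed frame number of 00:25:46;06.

Complete 10-minute blocks: 2, each 17982 frames → 35964.
Remaining 5 whole minutes in the current block: 1800 + 4 × 1798 = 8992 frames.
Within the current minute: 46 × 30 + 6 − 2 = 1384 (labels ;00/;01 skipped at this minute). Total = 35964 + 8992 + 1384 = 46340.

46340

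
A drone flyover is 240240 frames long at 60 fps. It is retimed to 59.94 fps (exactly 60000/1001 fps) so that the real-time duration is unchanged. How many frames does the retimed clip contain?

Target frames = source frames × (target rate / source rate) = 240240 × (60000/1001)/(60) = 240240 × 1000/1001 = 240000.

240000 frames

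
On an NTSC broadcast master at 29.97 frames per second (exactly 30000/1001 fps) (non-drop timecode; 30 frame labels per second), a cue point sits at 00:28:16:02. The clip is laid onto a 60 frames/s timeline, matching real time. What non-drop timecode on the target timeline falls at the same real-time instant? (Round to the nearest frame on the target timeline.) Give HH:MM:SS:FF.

Source frame index: (0×3600 + 28×60 + 16) × 30 + 2 = 50882.
Real time: 50882 / (30000/1001) = 25466441/15000 s.
Target frame: (25466441/15000) × (60) = 25466441/250 ≈ 101865.764 → 101866.
At 60 labels/s: frame 101866 → 00:28:17:46.

00:28:17:46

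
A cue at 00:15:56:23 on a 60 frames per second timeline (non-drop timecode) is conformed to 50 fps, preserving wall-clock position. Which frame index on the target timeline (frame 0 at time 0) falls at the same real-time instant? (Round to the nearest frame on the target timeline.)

Source frame index: (0×3600 + 15×60 + 56) × 60 + 23 = 57383.
Real time: 57383 / (60) = 57383/60 s.
Target frame: (57383/60) × (50) = 286915/6 ≈ 47819.167 → 47819.

frame 47819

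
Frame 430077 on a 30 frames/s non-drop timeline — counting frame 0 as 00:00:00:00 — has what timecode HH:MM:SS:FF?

03:58:55:27

430077 ÷ 30 = 14335 full seconds, remainder 27 frames.
14335 s = 3 h 58 min 55 s.
Timecode: 03:58:55:27.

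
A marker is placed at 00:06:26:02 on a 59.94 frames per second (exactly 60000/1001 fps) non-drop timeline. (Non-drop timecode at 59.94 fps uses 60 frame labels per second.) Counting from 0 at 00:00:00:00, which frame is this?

Total seconds to the label: (0 × 3600 + 6 × 60 + 26) = 386.
Frame index = 386 × 60 + 2 = 23162.

frame 23162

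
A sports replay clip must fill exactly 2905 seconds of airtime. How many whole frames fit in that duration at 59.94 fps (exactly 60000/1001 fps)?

174125 frames

Frames = 2905 × 60000/1001 = 24900000/143 ≈ 174125.8741.
Complete frames: 174125.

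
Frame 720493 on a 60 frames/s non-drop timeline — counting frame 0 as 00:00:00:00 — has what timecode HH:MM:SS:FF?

720493 ÷ 60 = 12008 full seconds, remainder 13 frames.
12008 s = 3 h 20 min 8 s.
Timecode: 03:20:08:13.

03:20:08:13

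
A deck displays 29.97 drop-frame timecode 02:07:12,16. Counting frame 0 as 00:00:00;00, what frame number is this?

Complete 10-minute blocks: 12, each 17982 frames → 215784.
Remaining 7 whole minutes in the current block: 1800 + 6 × 1798 = 12588 frames.
Within the current minute: 12 × 30 + 16 − 2 = 374 (labels ;00/;01 skipped at this minute). Total = 215784 + 12588 + 374 = 228746.

228746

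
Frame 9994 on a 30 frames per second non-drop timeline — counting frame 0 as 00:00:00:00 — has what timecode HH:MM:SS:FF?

9994 ÷ 30 = 333 full seconds, remainder 4 frames.
333 s = 0 h 5 min 33 s.
Timecode: 00:05:33:04.

00:05:33:04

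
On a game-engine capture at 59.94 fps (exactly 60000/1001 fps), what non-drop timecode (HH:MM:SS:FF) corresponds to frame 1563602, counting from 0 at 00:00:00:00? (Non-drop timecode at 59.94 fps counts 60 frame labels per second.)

07:14:20:02

1563602 ÷ 60 = 26060 full seconds, remainder 2 frames.
26060 s = 7 h 14 min 20 s.
Timecode: 07:14:20:02.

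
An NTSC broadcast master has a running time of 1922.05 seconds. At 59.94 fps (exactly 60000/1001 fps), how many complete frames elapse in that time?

115207 frames

Frames = 1922.05 × 60000/1001 = 8871000/77 ≈ 115207.7922.
Complete frames: 115207.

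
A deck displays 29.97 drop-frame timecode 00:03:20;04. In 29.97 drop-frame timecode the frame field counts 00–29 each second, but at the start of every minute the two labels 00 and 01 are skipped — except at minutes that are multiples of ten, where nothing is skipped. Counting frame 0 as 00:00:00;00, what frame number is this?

As if non-drop at 30 labels/s: (0 × 3600 + 3 × 60 + 20) × 30 + 4 = 6004.
Minute boundaries passed: 3; those not divisible by 10: 3 − 0 = 3; dropped labels = 2 × 3 = 6.
Actual frame index = 6004 − 6 = 5998.

5998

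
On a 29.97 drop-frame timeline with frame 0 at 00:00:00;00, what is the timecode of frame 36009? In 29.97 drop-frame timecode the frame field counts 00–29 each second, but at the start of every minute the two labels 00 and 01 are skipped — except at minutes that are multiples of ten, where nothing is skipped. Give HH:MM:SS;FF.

Ten DF minutes hold 17982 frames, so frame 36009 lies in block 2 (frames 35964–53945) with 45 frames into that block.
The block's first minute is 1800 frames and the rest 1798 each; 45 frames reaches minute 0, so 2 × 18 + 0 × 2 = 36 labels have been skipped so far.
Adding those back, label number 36009 + 36 = 36045 at 30 labels/s is 1201 s + 15 f = 0 h 20 min 1 s frame 15, i.e. 00:20:01;15.

00:20:01;15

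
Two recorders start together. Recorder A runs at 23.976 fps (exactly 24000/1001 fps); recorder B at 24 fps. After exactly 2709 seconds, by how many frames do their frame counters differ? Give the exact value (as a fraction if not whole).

9288/143 frames

A emits 24000/1001 × 2709 = 9288000/143 frames; B emits 24 × 2709 = 65016.
Difference = 9288/143 frames (≈ 64.9510); B is ahead of A.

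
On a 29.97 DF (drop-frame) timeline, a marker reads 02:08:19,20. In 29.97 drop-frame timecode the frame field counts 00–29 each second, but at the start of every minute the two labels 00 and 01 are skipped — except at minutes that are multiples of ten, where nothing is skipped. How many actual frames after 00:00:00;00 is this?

230758

Complete 10-minute blocks: 12, each 17982 frames → 215784.
Remaining 8 whole minutes in the current block: 1800 + 7 × 1798 = 14386 frames.
Within the current minute: 19 × 30 + 20 − 2 = 588 (labels ;00/;01 skipped at this minute). Total = 215784 + 14386 + 588 = 230758.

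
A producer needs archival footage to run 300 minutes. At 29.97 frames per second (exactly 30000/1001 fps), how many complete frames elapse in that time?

539460 frames

300 min = 18000 s.
Frames = 18000 × 30000/1001 = 540000000/1001 ≈ 539460.5395.
Complete frames: 539460.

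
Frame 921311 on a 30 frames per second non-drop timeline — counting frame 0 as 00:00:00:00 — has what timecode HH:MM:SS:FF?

921311 ÷ 30 = 30710 full seconds, remainder 11 frames.
30710 s = 8 h 31 min 50 s.
Timecode: 08:31:50:11.

08:31:50:11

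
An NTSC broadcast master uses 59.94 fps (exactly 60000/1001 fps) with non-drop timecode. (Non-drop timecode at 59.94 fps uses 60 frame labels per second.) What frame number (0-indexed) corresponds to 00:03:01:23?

Total seconds to the label: (0 × 3600 + 3 × 60 + 1) = 181.
Frame index = 181 × 60 + 23 = 10883.

frame 10883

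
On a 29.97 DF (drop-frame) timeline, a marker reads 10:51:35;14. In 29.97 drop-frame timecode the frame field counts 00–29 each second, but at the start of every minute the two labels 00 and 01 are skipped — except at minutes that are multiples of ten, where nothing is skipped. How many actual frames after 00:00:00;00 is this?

1171692

As if non-drop at 30 labels/s: (10 × 3600 + 51 × 60 + 35) × 30 + 14 = 1172864.
Minute boundaries passed: 651; those not divisible by 10: 651 − 65 = 586; dropped labels = 2 × 586 = 1172.
Actual frame index = 1172864 − 1172 = 1171692.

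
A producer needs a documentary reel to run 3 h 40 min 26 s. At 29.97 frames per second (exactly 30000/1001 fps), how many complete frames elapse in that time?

396383 frames

3 h 40 min 26 s = 13226 s.
Frames = 13226 × 30000/1001 = 396780000/1001 ≈ 396383.6164.
Complete frames: 396383.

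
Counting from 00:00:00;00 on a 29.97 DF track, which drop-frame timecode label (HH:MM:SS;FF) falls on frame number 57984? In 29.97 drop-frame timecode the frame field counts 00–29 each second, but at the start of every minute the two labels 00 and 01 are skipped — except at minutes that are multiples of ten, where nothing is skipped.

Each 10-minute DF block holds 10 × 60 × 30 − 9 × 2 = 17982 frames. 57984 ÷ 17982 → 3 full blocks, remainder 4038.
Within the partial block the first minute is 1800 frames and each further minute 1798, so 2 further minute boundaries passed. Total skipped labels = 18 × 3 + 2 × 2 = 58.
Non-drop label index = 57984 + 58 = 58042; at 30 labels/s that is 00:32:14:22, i.e. DF 00:32:14;22.

00:32:14;22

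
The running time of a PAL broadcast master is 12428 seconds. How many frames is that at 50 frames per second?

Frames = 12428 × 50 = 621400.

621400 frames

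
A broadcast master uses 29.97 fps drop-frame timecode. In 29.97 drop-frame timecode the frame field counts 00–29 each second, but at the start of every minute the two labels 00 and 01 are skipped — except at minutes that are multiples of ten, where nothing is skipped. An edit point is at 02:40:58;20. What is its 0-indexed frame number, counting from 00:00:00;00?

Complete 10-minute blocks: 16, each 17982 frames → 287712.
Remaining 0 whole minutes in the current block: 0 frames.
Within the current minute: 58 × 30 + 20 = 1760. Total = 287712 + 0 + 1760 = 289472.

289472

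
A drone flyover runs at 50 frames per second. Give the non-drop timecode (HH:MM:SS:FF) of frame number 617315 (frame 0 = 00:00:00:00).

617315 ÷ 50 = 12346 full seconds, remainder 15 frames.
12346 s = 3 h 25 min 46 s.
Timecode: 03:25:46:15.

03:25:46:15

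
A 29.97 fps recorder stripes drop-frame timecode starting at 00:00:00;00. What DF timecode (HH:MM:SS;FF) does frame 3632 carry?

Each 10-minute DF block holds 10 × 60 × 30 − 9 × 2 = 17982 frames. 3632 ÷ 17982 → 0 full blocks, remainder 3632.
Within the partial block the first minute is 1800 frames and each further minute 1798, so 2 further minute boundaries passed. Total skipped labels = 18 × 0 + 2 × 2 = 4.
Non-drop label index = 3632 + 4 = 3636; at 30 labels/s that is 00:02:01:06, i.e. DF 00:02:01;06.

00:02:01;06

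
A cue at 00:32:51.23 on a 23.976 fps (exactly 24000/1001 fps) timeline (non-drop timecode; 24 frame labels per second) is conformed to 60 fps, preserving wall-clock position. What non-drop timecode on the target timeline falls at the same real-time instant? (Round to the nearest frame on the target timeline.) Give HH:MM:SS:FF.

Source frame index: (0×3600 + 32×60 + 51) × 24 + 23 = 47327.
Real time: 47327 / (24000/1001) = 47374327/24000 s.
Target frame: (47374327/24000) × (60) = 47374327/400 ≈ 118435.818 → 118436.
At 60 labels/s: frame 118436 → 00:32:53:56.

00:32:53:56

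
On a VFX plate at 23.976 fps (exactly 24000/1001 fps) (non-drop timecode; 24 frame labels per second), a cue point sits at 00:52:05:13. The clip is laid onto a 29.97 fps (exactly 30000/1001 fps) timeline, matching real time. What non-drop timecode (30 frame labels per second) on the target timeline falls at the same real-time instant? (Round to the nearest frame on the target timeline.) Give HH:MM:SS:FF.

00:52:05:16

Source frame index: (0×3600 + 52×60 + 5) × 24 + 13 = 75013.
Real time: 75013 / (24000/1001) = 75088013/24000 s.
Target frame: (75088013/24000) × (30000/1001) = 375065/4 ≈ 93766.250 → 93766.
At 30 labels/s: frame 93766 → 00:52:05:16.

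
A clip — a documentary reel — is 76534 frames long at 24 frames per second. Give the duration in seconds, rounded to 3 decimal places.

Running time = 76534 × 1/24 = 38267/12 s ≈ 3188.917 s.

3188.917 seconds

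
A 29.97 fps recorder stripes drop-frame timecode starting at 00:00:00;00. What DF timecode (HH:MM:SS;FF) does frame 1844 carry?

00:01:01;16

Ten DF minutes hold 17982 frames, so frame 1844 lies in block 0 (frames 0–17981) with 1844 frames into that block.
The block's first minute is 1800 frames and the rest 1798 each; 1844 frames reaches minute 1, so 0 × 18 + 1 × 2 = 2 labels have been skipped so far.
Adding those back, label number 1844 + 2 = 1846 at 30 labels/s is 61 s + 16 f = 0 h 1 min 1 s frame 16, i.e. 00:01:01;16.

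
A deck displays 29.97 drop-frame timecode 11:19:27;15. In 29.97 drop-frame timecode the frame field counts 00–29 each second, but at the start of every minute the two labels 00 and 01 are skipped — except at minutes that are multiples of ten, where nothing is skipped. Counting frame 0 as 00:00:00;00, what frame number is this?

1221801

As if non-drop at 30 labels/s: (11 × 3600 + 19 × 60 + 27) × 30 + 15 = 1223025.
Minute boundaries passed: 679; those not divisible by 10: 679 − 67 = 612; dropped labels = 2 × 612 = 1224.
Actual frame index = 1223025 − 1224 = 1221801.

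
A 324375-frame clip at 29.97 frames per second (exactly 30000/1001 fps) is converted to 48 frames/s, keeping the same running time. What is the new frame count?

519519 frames

Target frames = source frames × (target rate / source rate) = 324375 × (48)/(30000/1001) = 324375 × 1001/625 = 519519.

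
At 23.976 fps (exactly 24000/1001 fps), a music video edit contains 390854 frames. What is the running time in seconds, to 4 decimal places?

Running time = 390854 × 1001/24000 = 195622427/12000 s ≈ 16301.8689 s.

16301.8689 seconds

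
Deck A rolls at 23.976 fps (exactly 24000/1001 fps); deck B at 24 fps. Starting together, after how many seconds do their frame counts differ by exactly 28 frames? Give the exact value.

The gap grows by |24 − 24000/1001| = 24/1001 frames per second.
Time for a 28-frame gap: 28 ÷ (24/1001) = 7007/6 s.

7007/6 seconds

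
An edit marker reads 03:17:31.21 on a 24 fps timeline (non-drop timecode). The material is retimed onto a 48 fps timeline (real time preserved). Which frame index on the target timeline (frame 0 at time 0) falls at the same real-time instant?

Source frame index: (3×3600 + 17×60 + 31) × 24 + 21 = 284445.
Real time: 284445 / (24) = 94815/8 s.
Target frame: (94815/8) × (48) = 568890.

frame 568890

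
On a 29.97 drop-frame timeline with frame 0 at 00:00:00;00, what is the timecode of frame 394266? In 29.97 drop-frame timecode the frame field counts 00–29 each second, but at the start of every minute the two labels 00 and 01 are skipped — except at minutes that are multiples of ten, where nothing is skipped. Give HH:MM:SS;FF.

03:39:15;12

Each 10-minute DF block holds 10 × 60 × 30 − 9 × 2 = 17982 frames. 394266 ÷ 17982 → 21 full blocks, remainder 16644.
Within the partial block the first minute is 1800 frames and each further minute 1798, so 9 further minute boundaries passed. Total skipped labels = 18 × 21 + 2 × 9 = 396.
Non-drop label index = 394266 + 396 = 394662; at 30 labels/s that is 03:39:15:12, i.e. DF 03:39:15;12.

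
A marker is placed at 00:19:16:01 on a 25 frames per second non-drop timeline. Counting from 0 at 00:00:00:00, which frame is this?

28901

Total seconds to the label: (0 × 3600 + 19 × 60 + 16) = 1156.
Frame index = 1156 × 25 + 1 = 28901.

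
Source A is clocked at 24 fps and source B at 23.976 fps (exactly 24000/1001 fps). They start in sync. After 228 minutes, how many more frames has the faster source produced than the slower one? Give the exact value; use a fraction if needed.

228 min = 13680 s.
A emits 24 × 13680 = 328320 frames; B emits 24000/1001 × 13680 = 328320000/1001.
Difference = 328320/1001 frames (≈ 327.9920); B is behind A.

328320/1001 frames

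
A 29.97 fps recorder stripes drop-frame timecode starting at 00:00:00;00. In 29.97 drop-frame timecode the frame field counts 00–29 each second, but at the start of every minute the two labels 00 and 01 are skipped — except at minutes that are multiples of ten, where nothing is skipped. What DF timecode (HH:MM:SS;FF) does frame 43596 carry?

00:24:14;20

Each 10-minute DF block holds 10 × 60 × 30 − 9 × 2 = 17982 frames. 43596 ÷ 17982 → 2 full blocks, remainder 7632.
Within the partial block the first minute is 1800 frames and each further minute 1798, so 4 further minute boundaries passed. Total skipped labels = 18 × 2 + 2 × 4 = 44.
Non-drop label index = 43596 + 44 = 43640; at 30 labels/s that is 00:24:14:20, i.e. DF 00:24:14;20.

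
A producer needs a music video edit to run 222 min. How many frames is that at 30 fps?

222 min = 13320 s.
Frames = 13320 × 30 = 399600.

399600 frames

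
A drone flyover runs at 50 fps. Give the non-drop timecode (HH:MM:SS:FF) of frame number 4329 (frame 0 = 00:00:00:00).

00:01:26:29

4329 ÷ 50 = 86 full seconds, remainder 29 frames.
86 s = 0 h 1 min 26 s.
Timecode: 00:01:26:29.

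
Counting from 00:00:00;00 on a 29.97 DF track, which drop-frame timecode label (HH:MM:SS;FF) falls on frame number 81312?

Ten DF minutes hold 17982 frames, so frame 81312 lies in block 4 (frames 71928–89909) with 9384 frames into that block.
The block's first minute is 1800 frames and the rest 1798 each; 9384 frames reaches minute 5, so 4 × 18 + 5 × 2 = 82 labels have been skipped so far.
Adding those back, label number 81312 + 82 = 81394 at 30 labels/s is 2713 s + 4 f = 0 h 45 min 13 s frame 4, i.e. 00:45:13;04.

00:45:13;04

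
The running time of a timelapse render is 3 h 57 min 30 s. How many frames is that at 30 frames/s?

3 h 57 min 30 s = 14250 s.
Frames = 14250 × 30 = 427500.

427500 frames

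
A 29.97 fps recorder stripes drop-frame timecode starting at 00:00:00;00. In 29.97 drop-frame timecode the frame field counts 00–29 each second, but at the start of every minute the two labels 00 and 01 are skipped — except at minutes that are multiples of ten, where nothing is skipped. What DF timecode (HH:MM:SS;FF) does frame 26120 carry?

00:14:31;16

Ten DF minutes hold 17982 frames, so frame 26120 lies in block 1 (frames 17982–35963) with 8138 frames into that block.
The block's first minute is 1800 frames and the rest 1798 each; 8138 frames reaches minute 4, so 1 × 18 + 4 × 2 = 26 labels have been skipped so far.
Adding those back, label number 26120 + 26 = 26146 at 30 labels/s is 871 s + 16 f = 0 h 14 min 31 s frame 16, i.e. 00:14:31;16.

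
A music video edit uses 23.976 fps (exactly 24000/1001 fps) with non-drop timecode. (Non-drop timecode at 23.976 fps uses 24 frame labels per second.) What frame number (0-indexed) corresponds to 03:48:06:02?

328466

Total seconds to the label: (3 × 3600 + 48 × 60 + 6) = 13686.
Frame index = 13686 × 24 + 2 = 328466.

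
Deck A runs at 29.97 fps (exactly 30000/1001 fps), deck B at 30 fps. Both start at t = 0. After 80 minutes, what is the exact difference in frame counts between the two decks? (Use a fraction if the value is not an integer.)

80 min = 4800 s.
A emits 30000/1001 × 4800 = 144000000/1001 frames; B emits 30 × 4800 = 144000.
Difference = 144000/1001 frames (≈ 143.8561); B is ahead of A.

144000/1001 frames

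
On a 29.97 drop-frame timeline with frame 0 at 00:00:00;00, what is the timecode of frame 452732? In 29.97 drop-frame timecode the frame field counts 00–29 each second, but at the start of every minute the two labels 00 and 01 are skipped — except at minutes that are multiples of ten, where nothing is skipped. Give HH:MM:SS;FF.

04:11:46;04

Each 10-minute DF block holds 10 × 60 × 30 − 9 × 2 = 17982 frames. 452732 ÷ 17982 → 25 full blocks, remainder 3182.
Within the partial block the first minute is 1800 frames and each further minute 1798, so 1 further minute boundary passed. Total skipped labels = 18 × 25 + 2 × 1 = 452.
Non-drop label index = 452732 + 452 = 453184; at 30 labels/s that is 04:11:46:04, i.e. DF 04:11:46;04.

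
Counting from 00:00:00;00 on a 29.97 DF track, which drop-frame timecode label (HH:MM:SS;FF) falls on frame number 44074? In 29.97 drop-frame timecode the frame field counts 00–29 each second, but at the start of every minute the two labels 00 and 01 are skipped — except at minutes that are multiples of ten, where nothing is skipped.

Each 10-minute DF block holds 10 × 60 × 30 − 9 × 2 = 17982 frames. 44074 ÷ 17982 → 2 full blocks, remainder 8110.
Within the partial block the first minute is 1800 frames and each further minute 1798, so 4 further minute boundaries passed. Total skipped labels = 18 × 2 + 2 × 4 = 44.
Non-drop label index = 44074 + 44 = 44118; at 30 labels/s that is 00:24:30:18, i.e. DF 00:24:30;18.

00:24:30;18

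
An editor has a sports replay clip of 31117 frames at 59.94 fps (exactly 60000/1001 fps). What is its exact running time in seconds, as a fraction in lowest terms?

Running time = 31117 ÷ (60000/1001) = 31117 × 1001/60000 = 31148117/60000 s.

31148117/60000 seconds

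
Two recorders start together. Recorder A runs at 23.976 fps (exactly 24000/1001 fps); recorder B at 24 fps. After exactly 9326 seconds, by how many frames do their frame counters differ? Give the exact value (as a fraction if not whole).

A emits 24000/1001 × 9326 = 223824000/1001 frames; B emits 24 × 9326 = 223824.
Difference = 223824/1001 frames (≈ 223.6004); B is ahead of A.

223824/1001 frames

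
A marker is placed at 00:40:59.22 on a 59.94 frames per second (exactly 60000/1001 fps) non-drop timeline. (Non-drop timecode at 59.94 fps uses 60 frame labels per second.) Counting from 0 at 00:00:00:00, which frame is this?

147562

Total seconds to the label: (0 × 3600 + 40 × 60 + 59) = 2459.
Frame index = 2459 × 60 + 22 = 147562.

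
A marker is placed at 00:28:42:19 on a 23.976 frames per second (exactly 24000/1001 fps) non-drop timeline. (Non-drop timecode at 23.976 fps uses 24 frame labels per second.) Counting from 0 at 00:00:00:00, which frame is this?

Total seconds to the label: (0 × 3600 + 28 × 60 + 42) = 1722.
Frame index = 1722 × 24 + 19 = 41347.

frame 41347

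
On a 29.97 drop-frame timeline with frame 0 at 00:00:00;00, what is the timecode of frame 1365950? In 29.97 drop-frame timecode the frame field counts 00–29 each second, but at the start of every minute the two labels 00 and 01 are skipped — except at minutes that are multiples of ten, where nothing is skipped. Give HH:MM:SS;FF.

Ten DF minutes hold 17982 frames, so frame 1365950 lies in block 75 (frames 1348650–1366631) with 17300 frames into that block.
The block's first minute is 1800 frames and the rest 1798 each; 17300 frames reaches minute 9, so 75 × 18 + 9 × 2 = 1368 labels have been skipped so far.
Adding those back, label number 1365950 + 1368 = 1367318 at 30 labels/s is 45577 s + 8 f = 12 h 39 min 37 s frame 8, i.e. 12:39:37;08.

12:39:37;08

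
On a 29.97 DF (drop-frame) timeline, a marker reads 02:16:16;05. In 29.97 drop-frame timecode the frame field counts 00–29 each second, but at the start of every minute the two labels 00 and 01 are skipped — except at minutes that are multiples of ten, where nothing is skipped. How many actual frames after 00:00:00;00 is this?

245039

As if non-drop at 30 labels/s: (2 × 3600 + 16 × 60 + 16) × 30 + 5 = 245285.
Minute boundaries passed: 136; those not divisible by 10: 136 − 13 = 123; dropped labels = 2 × 123 = 246.
Actual frame index = 245285 − 246 = 245039.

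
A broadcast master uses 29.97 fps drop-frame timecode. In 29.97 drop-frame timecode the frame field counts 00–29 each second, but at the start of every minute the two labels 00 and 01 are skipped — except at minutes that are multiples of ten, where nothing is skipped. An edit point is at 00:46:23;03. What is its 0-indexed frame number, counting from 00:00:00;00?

As if non-drop at 30 labels/s: (0 × 3600 + 46 × 60 + 23) × 30 + 3 = 83493.
Minute boundaries passed: 46; those not divisible by 10: 46 − 4 = 42; dropped labels = 2 × 42 = 84.
Actual frame index = 83493 − 84 = 83409.

83409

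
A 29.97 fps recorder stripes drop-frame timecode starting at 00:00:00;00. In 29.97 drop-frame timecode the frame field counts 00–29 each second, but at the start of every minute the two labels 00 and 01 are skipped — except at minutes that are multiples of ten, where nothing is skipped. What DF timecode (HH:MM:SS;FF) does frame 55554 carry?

Each 10-minute DF block holds 10 × 60 × 30 − 9 × 2 = 17982 frames. 55554 ÷ 17982 → 3 full blocks, remainder 1608.
Within the partial block the first minute is 1800 frames and each further minute 1798, so 0 further minute boundaries passed. Total skipped labels = 18 × 3 + 2 × 0 = 54.
Non-drop label index = 55554 + 54 = 55608; at 30 labels/s that is 00:30:53:18, i.e. DF 00:30:53;18.

00:30:53;18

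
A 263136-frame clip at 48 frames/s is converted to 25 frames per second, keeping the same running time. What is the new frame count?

137050 frames

Target frames = source frames × (target rate / source rate) = 263136 × (25)/(48) = 263136 × 25/48 = 137050.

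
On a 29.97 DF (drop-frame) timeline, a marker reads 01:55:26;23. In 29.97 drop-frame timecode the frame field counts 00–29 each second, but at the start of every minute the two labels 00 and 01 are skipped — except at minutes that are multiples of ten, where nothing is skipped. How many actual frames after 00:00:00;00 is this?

As if non-drop at 30 labels/s: (1 × 3600 + 55 × 60 + 26) × 30 + 23 = 207803.
Minute boundaries passed: 115; those not divisible by 10: 115 − 11 = 104; dropped labels = 2 × 104 = 208.
Actual frame index = 207803 − 208 = 207595.

207595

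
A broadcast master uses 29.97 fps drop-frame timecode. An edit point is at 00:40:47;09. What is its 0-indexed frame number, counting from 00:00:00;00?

Complete 10-minute blocks: 4, each 17982 frames → 71928.
Remaining 0 whole minutes in the current block: 0 frames.
Within the current minute: 47 × 30 + 9 = 1419. Total = 71928 + 0 + 1419 = 73347.

73347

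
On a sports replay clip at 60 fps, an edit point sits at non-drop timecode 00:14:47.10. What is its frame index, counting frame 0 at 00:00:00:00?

Total seconds to the label: (0 × 3600 + 14 × 60 + 47) = 887.
Frame index = 887 × 60 + 10 = 53230.

frame 53230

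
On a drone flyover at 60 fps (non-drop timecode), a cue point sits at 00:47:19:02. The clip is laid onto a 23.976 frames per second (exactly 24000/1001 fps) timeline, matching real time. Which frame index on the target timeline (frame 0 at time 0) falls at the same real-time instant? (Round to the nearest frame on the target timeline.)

Source frame index: (0×3600 + 47×60 + 19) × 60 + 2 = 170342.
Real time: 170342 / (60) = 85171/30 s.
Target frame: (85171/30) × (24000/1001) = 68136800/1001 ≈ 68068.731 → 68069.

frame 68069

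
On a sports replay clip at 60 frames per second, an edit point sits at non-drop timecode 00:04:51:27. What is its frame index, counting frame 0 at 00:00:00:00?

17487

Total seconds to the label: (0 × 3600 + 4 × 60 + 51) = 291.
Frame index = 291 × 60 + 27 = 17487.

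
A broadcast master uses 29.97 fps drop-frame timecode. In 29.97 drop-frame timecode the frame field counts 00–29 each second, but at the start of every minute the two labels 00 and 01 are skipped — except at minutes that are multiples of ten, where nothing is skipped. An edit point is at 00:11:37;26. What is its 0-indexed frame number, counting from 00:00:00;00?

As if non-drop at 30 labels/s: (0 × 3600 + 11 × 60 + 37) × 30 + 26 = 20936.
Minute boundaries passed: 11; those not divisible by 10: 11 − 1 = 10; dropped labels = 2 × 10 = 20.
Actual frame index = 20936 − 20 = 20916.

20916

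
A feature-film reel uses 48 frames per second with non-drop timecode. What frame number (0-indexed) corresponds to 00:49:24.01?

Total seconds to the label: (0 × 3600 + 49 × 60 + 24) = 2964.
Frame index = 2964 × 48 + 1 = 142273.

142273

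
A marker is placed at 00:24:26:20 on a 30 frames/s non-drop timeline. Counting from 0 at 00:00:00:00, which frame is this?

Total seconds to the label: (0 × 3600 + 24 × 60 + 26) = 1466.
Frame index = 1466 × 30 + 20 = 44000.

frame 44000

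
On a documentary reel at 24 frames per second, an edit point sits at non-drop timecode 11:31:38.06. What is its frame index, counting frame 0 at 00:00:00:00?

Total seconds to the label: (11 × 3600 + 31 × 60 + 38) = 41498.
Frame index = 41498 × 24 + 6 = 995958.

995958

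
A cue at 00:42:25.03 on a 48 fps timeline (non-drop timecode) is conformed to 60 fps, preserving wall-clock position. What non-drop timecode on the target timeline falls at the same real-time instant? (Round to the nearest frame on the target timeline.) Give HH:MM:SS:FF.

00:42:25:04

Source frame index: (0×3600 + 42×60 + 25) × 48 + 3 = 122163.
Real time: 122163 / (48) = 40721/16 s.
Target frame: (40721/16) × (60) = 610815/4 ≈ 152703.750 → 152704.
At 60 labels/s: frame 152704 → 00:42:25:04.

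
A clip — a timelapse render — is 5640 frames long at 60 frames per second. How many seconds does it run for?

Running time = 5640 / (60) = 94 s.

94 seconds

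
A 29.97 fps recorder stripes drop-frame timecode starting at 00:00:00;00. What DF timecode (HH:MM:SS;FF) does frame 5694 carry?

Ten DF minutes hold 17982 frames, so frame 5694 lies in block 0 (frames 0–17981) with 5694 frames into that block.
The block's first minute is 1800 frames and the rest 1798 each; 5694 frames reaches minute 3, so 0 × 18 + 3 × 2 = 6 labels have been skipped so far.
Adding those back, label number 5694 + 6 = 5700 at 30 labels/s is 190 s + 0 f = 0 h 3 min 10 s frame 0, i.e. 00:03:10;00.

00:03:10;00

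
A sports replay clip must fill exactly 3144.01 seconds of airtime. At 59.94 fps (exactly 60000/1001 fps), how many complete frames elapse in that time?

Frames = 3144.01 × 60000/1001 = 188640600/1001 ≈ 188452.1479.
Complete frames: 188452.

188452 frames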